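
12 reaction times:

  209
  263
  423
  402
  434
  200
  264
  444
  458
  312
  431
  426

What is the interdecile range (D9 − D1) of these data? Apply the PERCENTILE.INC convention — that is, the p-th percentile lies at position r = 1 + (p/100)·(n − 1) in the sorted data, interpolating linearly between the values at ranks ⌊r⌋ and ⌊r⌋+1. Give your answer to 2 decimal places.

Sorted: 200, 209, 263, 264, 312, 402, 423, 426, 431, 434, 444, 458.
n = 12.
P10: r = 2.1; ranks 2–3 are 209, 263; interpolating gives 214.4.
P90: r = 10.9; ranks 10–11 are 434, 444; interpolating gives 443.
Difference: 443 − 214.4 = 228.6.

228.60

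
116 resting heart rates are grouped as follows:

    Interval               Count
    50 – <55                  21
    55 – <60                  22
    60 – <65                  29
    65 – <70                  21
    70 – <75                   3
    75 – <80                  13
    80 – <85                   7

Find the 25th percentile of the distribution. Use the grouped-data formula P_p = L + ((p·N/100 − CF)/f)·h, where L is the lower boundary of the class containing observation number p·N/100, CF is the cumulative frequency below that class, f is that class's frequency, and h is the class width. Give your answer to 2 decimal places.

N = 116; target position k = 25/100 · 116 = 29.
Cumulative frequencies: 21, 43, 72, 93, 96, 109, 116.
Observation 29 falls in the class 55 – <60.
L = 55, CF = 21, f = 22, h = 5.
P25 = 55 + ((29 − 21)/22)·5 = 55 + 1.81818 = 56.8182.

56.82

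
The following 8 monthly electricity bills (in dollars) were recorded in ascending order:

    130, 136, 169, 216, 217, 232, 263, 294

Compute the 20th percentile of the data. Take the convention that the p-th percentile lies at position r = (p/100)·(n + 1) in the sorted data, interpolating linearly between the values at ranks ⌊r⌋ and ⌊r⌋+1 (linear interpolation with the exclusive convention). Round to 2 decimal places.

134.80

n = 8.
r = (20/100)·(8 + 1) = 1.8.
Rank 1 is 130 and rank 2 is 136.
Interpolate: 130 + 0.8·(136 − 130) = 130 + 0.8·6 = 134.8.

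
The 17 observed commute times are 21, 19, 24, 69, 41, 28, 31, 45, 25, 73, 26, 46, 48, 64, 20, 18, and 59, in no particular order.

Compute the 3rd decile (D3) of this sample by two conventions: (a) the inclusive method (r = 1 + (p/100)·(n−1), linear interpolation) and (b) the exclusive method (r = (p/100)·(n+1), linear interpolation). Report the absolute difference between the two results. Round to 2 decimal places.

Sorted: 18, 19, 20, 21, 24, 25, 26, 28, 31, 41, 45, 46, 48, 59, 64, 69, 73.
n = 17.
(a) r = 5.8; between ranks 5 (24) and 6 (25): 24.8.
(b) r = 5.4; between ranks 5 (24) and 6 (25): 24.4.
|24.8 − 24.4| = 0.4.

0.40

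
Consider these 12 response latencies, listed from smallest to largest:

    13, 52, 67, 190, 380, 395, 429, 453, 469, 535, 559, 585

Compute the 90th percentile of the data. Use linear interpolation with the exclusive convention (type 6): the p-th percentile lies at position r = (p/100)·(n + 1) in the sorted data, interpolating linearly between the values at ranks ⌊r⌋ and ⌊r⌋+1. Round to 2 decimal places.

n = 12.
r = (90/100)·(12 + 1) = 11.7.
Rank 11 is 559 and rank 12 is 585.
Interpolate: 559 + 0.7·(585 − 559) = 559 + 0.7·26 = 577.2.

577.20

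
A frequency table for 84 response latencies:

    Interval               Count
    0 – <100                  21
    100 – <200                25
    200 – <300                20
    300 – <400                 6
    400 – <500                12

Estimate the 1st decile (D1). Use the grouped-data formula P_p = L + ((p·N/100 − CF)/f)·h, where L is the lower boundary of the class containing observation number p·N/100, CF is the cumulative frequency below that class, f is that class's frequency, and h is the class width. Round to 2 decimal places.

N = 84; target position k = 10/100 · 84 = 8.4.
Cumulative frequencies: 21, 46, 66, 72, 84.
Observation 8.4 falls in the class 0 – <100.
L = 0, CF = 0, f = 21, h = 100.
P10 = 0 + ((8.4 − 0)/21)·100 = 0 + 40 = 40.

40.00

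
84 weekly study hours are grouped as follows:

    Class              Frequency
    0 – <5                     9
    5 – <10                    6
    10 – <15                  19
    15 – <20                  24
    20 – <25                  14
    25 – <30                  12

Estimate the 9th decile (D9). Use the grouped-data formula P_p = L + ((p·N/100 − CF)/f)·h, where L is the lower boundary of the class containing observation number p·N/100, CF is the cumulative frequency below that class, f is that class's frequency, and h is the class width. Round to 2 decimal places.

26.50

N = 84; target position k = 90/100 · 84 = 75.6.
Cumulative frequencies: 9, 15, 34, 58, 72, 84.
Observation 75.6 falls in the class 25 – <30.
L = 25, CF = 72, f = 12, h = 5.
P90 = 25 + ((75.6 − 72)/12)·5 = 25 + 1.5 = 26.5.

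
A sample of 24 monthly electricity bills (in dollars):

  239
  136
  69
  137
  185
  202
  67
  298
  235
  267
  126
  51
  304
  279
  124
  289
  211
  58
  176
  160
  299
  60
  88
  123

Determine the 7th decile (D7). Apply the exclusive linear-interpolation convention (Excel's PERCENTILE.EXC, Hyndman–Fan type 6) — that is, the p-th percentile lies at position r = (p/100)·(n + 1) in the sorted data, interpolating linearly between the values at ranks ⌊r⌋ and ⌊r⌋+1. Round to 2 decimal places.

237.00

Sorted: 51, 58, 60, 67, 69, 88, 123, 124, 126, 136, 137, 160, 176, 185, 202, 211, 235, 239, 267, 279, 289, 298, 299, 304.
n = 24.
r = (70/100)·(24 + 1) = 17.5.
Rank 17 is 235 and rank 18 is 239.
Interpolate: 235 + 0.5·(239 − 235) = 235 + 0.5·4 = 237.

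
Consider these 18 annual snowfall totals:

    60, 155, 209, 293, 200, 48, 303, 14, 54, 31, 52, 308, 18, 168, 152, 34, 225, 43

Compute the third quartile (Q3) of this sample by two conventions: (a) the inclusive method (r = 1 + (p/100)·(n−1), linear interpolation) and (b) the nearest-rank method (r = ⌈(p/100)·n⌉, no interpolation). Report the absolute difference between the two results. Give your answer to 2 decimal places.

Sorted: 14, 18, 31, 34, 43, 48, 52, 54, 60, 152, 155, 168, 200, 209, 225, 293, 303, 308.
n = 18.
(a) r = 13.75; between ranks 13 (200) and 14 (209): 206.75.
(b) the nearest-rank method: rank 14 → 209.
|206.75 − 209| = 2.25.

2.25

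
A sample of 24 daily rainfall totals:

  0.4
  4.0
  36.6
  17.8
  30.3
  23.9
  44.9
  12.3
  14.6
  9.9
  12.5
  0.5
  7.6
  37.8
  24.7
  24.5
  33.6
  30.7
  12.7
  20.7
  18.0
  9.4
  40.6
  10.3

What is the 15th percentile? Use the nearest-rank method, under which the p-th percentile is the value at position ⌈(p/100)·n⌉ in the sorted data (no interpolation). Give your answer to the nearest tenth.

7.6

Sorted: 0.4, 0.5, 4.0, 7.6, 9.4, 9.9, 10.3, 12.3, 12.5, 12.7, 14.6, 17.8, 18.0, 20.7, 23.9, 24.5, 24.7, 30.3, 30.7, 33.6, 36.6, 37.8, 40.6, 44.9.
n = 24.
Position = ⌈15/100 · 24⌉ = ⌈3.6⌉ = 4.
The value at rank 4 is 7.6.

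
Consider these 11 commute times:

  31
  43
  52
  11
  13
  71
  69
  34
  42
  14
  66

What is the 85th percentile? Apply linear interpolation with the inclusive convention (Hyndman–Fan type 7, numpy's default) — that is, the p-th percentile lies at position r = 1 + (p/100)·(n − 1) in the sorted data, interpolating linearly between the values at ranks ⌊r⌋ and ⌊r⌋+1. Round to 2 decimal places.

Sorted: 11, 13, 14, 31, 34, 42, 43, 52, 66, 69, 71.
n = 11.
r = 1 + (85/100)·(11 − 1) = 1 + 8.5 = 9.5.
Rank 9 is 66 and rank 10 is 69.
Interpolate: 66 + 0.5·(69 − 66) = 66 + 0.5·3 = 67.5.

67.50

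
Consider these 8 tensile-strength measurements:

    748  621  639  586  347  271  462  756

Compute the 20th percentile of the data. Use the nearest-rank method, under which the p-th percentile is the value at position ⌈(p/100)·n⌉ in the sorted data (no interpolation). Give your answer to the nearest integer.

Sorted: 271, 347, 462, 586, 621, 639, 748, 756.
n = 8.
Position = ⌈20/100 · 8⌉ = ⌈1.6⌉ = 2.
The value at rank 2 is 347.

347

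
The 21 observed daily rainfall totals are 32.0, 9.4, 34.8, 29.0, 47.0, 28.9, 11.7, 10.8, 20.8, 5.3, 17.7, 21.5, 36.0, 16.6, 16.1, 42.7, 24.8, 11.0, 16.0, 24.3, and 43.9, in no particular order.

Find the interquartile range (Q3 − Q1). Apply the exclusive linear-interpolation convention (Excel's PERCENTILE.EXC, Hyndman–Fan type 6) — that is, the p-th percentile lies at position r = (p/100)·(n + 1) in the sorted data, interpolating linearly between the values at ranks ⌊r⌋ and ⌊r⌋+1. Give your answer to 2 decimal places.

19.55

Sorted: 5.3, 9.4, 10.8, 11.0, 11.7, 16.0, 16.1, 16.6, 17.7, 20.8, 21.5, 24.3, 24.8, 28.9, 29.0, 32.0, 34.8, 36.0, 42.7, 43.9, 47.0.
n = 21.
P25: r = 5.5; ranks 5–6 are 11.7, 16.0; interpolating gives 13.85.
P75: r = 16.5; ranks 16–17 are 32.0, 34.8; interpolating gives 33.4.
Difference: 33.4 − 13.85 = 19.55.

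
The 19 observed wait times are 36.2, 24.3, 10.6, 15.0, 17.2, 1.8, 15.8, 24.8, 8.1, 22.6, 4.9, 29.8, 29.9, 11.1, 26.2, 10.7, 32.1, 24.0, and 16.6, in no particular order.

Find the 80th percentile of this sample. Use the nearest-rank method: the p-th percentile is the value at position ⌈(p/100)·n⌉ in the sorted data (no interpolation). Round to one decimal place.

Sorted: 1.8, 4.9, 8.1, 10.6, 10.7, 11.1, 15.0, 15.8, 16.6, 17.2, 22.6, 24.0, 24.3, 24.8, 26.2, 29.8, 29.9, 32.1, 36.2.
n = 19.
Position = ⌈80/100 · 19⌉ = ⌈15.2⌉ = 16.
The value at rank 16 is 29.8.

29.8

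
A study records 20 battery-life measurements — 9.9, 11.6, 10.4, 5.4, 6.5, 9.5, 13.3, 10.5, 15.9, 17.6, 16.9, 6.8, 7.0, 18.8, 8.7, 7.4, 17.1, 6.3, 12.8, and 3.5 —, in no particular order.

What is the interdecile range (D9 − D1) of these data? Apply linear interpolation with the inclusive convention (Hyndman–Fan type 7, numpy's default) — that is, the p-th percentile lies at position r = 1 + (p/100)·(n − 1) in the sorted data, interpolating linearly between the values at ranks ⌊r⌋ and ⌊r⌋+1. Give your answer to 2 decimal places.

Sorted: 3.5, 5.4, 6.3, 6.5, 6.8, 7.0, 7.4, 8.7, 9.5, 9.9, 10.4, 10.5, 11.6, 12.8, 13.3, 15.9, 16.9, 17.1, 17.6, 18.8.
n = 20.
P10: r = 2.9; ranks 2–3 are 5.4, 6.3; interpolating gives 6.21.
P90: r = 18.1; ranks 18–19 are 17.1, 17.6; interpolating gives 17.15.
Difference: 17.15 − 6.21 = 10.94.

10.94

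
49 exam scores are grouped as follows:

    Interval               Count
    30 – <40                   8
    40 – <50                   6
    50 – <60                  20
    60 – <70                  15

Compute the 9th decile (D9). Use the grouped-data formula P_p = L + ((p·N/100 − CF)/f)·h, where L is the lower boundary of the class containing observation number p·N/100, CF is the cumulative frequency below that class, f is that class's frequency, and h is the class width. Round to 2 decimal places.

66.73

N = 49; target position k = 90/100 · 49 = 44.1.
Cumulative frequencies: 8, 14, 34, 49.
Observation 44.1 falls in the class 60 – <70.
L = 60, CF = 34, f = 15, h = 10.
P90 = 60 + ((44.1 − 34)/15)·10 = 60 + 6.73333 = 66.7333.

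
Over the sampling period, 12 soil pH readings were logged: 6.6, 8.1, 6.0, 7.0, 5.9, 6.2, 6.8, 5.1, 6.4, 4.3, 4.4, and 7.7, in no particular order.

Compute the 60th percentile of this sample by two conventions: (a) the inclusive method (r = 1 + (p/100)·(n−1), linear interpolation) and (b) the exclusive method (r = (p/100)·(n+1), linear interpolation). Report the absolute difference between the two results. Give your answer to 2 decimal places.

0.04

Sorted: 4.3, 4.4, 5.1, 5.9, 6.0, 6.2, 6.4, 6.6, 6.8, 7.0, 7.7, 8.1.
n = 12.
(a) r = 7.6; between ranks 7 (6.4) and 8 (6.6): 6.52.
(b) r = 7.8; between ranks 7 (6.4) and 8 (6.6): 6.56.
|6.52 − 6.56| = 0.04.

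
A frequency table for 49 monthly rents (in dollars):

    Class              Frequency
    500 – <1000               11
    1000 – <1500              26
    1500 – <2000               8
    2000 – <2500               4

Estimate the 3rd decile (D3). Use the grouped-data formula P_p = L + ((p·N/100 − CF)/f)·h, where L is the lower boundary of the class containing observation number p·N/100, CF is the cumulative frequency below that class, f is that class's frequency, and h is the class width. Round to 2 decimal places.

N = 49; target position k = 30/100 · 49 = 14.7.
Cumulative frequencies: 11, 37, 45, 49.
Observation 14.7 falls in the class 1000 – <1500.
L = 1000, CF = 11, f = 26, h = 500.
P30 = 1000 + ((14.7 − 11)/26)·500 = 1000 + 71.1538 = 1071.15.

1071.15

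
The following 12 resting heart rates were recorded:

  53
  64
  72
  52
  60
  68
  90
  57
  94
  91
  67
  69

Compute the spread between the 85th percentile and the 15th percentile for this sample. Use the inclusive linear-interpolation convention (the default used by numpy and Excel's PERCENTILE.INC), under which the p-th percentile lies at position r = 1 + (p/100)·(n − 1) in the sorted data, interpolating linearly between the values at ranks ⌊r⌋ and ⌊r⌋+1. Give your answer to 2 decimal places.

Sorted: 52, 53, 57, 60, 64, 67, 68, 69, 72, 90, 91, 94.
n = 12.
P15: r = 2.65; ranks 2–3 are 53, 57; interpolating gives 55.6.
P85: r = 10.35; ranks 10–11 are 90, 91; interpolating gives 90.35.
Difference: 90.35 − 55.6 = 34.75.

34.75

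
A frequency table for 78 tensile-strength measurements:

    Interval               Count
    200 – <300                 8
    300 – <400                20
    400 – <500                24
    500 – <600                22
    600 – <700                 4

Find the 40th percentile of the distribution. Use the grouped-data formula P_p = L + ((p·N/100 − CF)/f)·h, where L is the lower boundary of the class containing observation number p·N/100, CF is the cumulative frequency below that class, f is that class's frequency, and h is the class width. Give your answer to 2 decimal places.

N = 78; target position k = 40/100 · 78 = 31.2.
Cumulative frequencies: 8, 28, 52, 74, 78.
Observation 31.2 falls in the class 400 – <500.
L = 400, CF = 28, f = 24, h = 100.
P40 = 400 + ((31.2 − 28)/24)·100 = 400 + 13.3333 = 413.333.

413.33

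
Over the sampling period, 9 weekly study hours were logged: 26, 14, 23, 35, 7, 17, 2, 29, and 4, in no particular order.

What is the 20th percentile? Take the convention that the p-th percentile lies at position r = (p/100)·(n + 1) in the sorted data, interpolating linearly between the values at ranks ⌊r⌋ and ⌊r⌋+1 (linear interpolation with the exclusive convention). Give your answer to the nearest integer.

4

Sorted: 2, 4, 7, 14, 17, 23, 26, 29, 35.
n = 9.
r = (20/100)·(9 + 1) = 2.
r is an integer, so P20 is the value at rank 2: 4.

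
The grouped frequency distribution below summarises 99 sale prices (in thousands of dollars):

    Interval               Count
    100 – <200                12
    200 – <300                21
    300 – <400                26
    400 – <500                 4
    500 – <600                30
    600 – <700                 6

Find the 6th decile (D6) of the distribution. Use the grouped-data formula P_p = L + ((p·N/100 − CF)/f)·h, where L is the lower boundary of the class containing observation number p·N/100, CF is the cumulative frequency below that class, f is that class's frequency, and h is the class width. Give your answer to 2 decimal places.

N = 99; target position k = 60/100 · 99 = 59.4.
Cumulative frequencies: 12, 33, 59, 63, 93, 99.
Observation 59.4 falls in the class 400 – <500.
L = 400, CF = 59, f = 4, h = 100.
P60 = 400 + ((59.4 − 59)/4)·100 = 400 + 10 = 410.

410.00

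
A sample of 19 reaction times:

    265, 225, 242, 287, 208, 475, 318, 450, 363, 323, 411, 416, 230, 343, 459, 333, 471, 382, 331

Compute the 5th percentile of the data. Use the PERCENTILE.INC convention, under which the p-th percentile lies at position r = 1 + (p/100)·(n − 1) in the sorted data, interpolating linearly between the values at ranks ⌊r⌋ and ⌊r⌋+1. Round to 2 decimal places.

223.30

Sorted: 208, 225, 230, 242, 265, 287, 318, 323, 331, 333, 343, 363, 382, 411, 416, 450, 459, 471, 475.
n = 19.
r = 1 + (5/100)·(19 − 1) = 1 + 0.9 = 1.9.
Rank 1 is 208 and rank 2 is 225.
Interpolate: 208 + 0.9·(225 − 208) = 208 + 0.9·17 = 223.3.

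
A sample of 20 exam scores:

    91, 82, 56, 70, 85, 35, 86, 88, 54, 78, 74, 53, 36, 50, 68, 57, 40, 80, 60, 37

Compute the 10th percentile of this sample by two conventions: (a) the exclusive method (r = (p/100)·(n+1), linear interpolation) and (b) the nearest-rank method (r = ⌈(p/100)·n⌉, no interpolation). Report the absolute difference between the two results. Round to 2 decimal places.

Sorted: 35, 36, 37, 40, 50, 53, 54, 56, 57, 60, 68, 70, 74, 78, 80, 82, 85, 86, 88, 91.
n = 20.
(a) r = 2.1; between ranks 2 (36) and 3 (37): 36.1.
(b) the nearest-rank method: rank 2 → 36.
|36.1 − 36| = 0.1.

0.10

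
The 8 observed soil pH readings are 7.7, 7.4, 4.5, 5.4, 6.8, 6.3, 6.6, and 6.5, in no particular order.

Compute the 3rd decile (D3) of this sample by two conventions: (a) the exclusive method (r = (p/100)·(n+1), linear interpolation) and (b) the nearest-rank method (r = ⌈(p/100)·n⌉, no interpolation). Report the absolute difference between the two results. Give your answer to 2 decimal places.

Sorted: 4.5, 5.4, 6.3, 6.5, 6.6, 6.8, 7.4, 7.7.
n = 8.
(a) r = 2.7; between ranks 2 (5.4) and 3 (6.3): 6.03.
(b) the nearest-rank method: rank 3 → 6.3.
|6.03 − 6.3| = 0.27.

0.27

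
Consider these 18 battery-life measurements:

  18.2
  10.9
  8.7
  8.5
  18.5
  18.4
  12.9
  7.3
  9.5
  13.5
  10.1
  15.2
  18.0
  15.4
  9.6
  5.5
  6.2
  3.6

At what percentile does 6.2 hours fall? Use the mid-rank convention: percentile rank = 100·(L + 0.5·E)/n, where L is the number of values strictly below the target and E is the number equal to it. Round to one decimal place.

13.9

Sorted: 3.6, 5.5, 6.2, 7.3, 8.5, 8.7, 9.5, 9.6, 10.1, 10.9, 12.9, 13.5, 15.2, 15.4, 18.0, 18.2, 18.4, 18.5.
Count below 6.2: L = 2; count equal: E = 1; n = 18.
Percentile rank = 100·(2 + 0.5·1)/18 = 100·2.5/18 = 13.89.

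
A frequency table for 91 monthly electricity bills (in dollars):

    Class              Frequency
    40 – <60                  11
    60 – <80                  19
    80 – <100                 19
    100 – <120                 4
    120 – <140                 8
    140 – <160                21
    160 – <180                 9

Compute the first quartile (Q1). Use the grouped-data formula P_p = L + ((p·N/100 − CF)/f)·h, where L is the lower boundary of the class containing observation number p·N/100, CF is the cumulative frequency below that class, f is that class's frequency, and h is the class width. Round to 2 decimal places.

72.37

N = 91; target position k = 25/100 · 91 = 22.75.
Cumulative frequencies: 11, 30, 49, 53, 61, 82, 91.
Observation 22.75 falls in the class 60 – <80.
L = 60, CF = 11, f = 19, h = 20.
P25 = 60 + ((22.75 − 11)/19)·20 = 60 + 12.3684 = 72.3684.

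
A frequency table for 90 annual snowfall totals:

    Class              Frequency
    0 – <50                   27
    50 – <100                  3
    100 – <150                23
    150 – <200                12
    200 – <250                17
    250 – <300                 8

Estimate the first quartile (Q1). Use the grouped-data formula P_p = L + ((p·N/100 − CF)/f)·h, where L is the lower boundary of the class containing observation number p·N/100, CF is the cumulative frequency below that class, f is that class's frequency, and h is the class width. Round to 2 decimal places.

41.67

N = 90; target position k = 25/100 · 90 = 22.5.
Cumulative frequencies: 27, 30, 53, 65, 82, 90.
Observation 22.5 falls in the class 0 – <50.
L = 0, CF = 0, f = 27, h = 50.
P25 = 0 + ((22.5 − 0)/27)·50 = 0 + 41.6667 = 41.6667.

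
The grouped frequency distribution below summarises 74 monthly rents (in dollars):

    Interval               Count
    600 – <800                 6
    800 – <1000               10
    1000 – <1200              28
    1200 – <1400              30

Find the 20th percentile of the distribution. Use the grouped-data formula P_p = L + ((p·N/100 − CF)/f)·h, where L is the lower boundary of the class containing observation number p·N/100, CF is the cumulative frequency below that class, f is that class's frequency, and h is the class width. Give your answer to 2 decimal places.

976.00

N = 74; target position k = 20/100 · 74 = 14.8.
Cumulative frequencies: 6, 16, 44, 74.
Observation 14.8 falls in the class 800 – <1000.
L = 800, CF = 6, f = 10, h = 200.
P20 = 800 + ((14.8 − 6)/10)·200 = 800 + 176 = 976.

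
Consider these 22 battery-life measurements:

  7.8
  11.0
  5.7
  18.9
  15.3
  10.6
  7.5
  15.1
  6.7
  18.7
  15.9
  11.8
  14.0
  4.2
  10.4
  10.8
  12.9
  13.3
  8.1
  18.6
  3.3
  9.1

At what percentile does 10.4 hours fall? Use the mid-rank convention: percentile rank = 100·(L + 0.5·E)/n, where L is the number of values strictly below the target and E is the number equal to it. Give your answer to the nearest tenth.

38.6

Sorted: 3.3, 4.2, 5.7, 6.7, 7.5, 7.8, 8.1, 9.1, 10.4, 10.6, 10.8, 11.0, 11.8, 12.9, 13.3, 14.0, 15.1, 15.3, 15.9, 18.6, 18.7, 18.9.
Count below 10.4: L = 8; count equal: E = 1; n = 22.
Percentile rank = 100·(8 + 0.5·1)/22 = 100·8.5/22 = 38.64.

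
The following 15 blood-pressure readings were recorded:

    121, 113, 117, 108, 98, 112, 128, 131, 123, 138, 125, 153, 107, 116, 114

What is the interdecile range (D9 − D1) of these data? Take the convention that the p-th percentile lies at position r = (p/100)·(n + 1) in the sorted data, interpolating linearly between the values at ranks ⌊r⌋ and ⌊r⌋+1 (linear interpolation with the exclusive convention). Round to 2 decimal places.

40.60

Sorted: 98, 107, 108, 112, 113, 114, 116, 117, 121, 123, 125, 128, 131, 138, 153.
n = 15.
P10: r = 1.6; ranks 1–2 are 98, 107; interpolating gives 103.4.
P90: r = 14.4; ranks 14–15 are 138, 153; interpolating gives 144.
Difference: 144 − 103.4 = 40.6.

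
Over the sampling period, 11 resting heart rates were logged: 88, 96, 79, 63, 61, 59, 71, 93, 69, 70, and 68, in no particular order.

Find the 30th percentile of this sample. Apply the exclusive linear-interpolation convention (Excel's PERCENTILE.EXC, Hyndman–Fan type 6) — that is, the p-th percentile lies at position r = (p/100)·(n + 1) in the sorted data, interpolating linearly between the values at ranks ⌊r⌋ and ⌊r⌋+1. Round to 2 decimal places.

Sorted: 59, 61, 63, 68, 69, 70, 71, 79, 88, 93, 96.
n = 11.
r = (30/100)·(11 + 1) = 3.6.
Rank 3 is 63 and rank 4 is 68.
Interpolate: 63 + 0.6·(68 − 63) = 63 + 0.6·5 = 66.

66.00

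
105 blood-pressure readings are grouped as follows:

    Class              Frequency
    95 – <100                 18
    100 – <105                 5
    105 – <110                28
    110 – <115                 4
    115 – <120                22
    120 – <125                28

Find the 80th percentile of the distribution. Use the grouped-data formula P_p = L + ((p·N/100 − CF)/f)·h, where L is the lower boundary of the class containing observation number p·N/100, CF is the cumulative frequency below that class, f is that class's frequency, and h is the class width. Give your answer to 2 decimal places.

121.25

N = 105; target position k = 80/100 · 105 = 84.
Cumulative frequencies: 18, 23, 51, 55, 77, 105.
Observation 84 falls in the class 120 – <125.
L = 120, CF = 77, f = 28, h = 5.
P80 = 120 + ((84 − 77)/28)·5 = 120 + 1.25 = 121.25.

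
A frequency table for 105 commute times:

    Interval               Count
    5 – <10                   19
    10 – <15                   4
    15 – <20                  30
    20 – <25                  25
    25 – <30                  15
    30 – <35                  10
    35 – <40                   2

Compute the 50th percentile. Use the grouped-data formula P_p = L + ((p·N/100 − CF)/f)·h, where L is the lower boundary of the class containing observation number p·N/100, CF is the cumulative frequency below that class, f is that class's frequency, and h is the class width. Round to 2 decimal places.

N = 105; target position k = 50/100 · 105 = 52.5.
Cumulative frequencies: 19, 23, 53, 78, 93, 103, 105.
Observation 52.5 falls in the class 15 – <20.
L = 15, CF = 23, f = 30, h = 5.
P50 = 15 + ((52.5 − 23)/30)·5 = 15 + 4.91667 = 19.9167.

19.92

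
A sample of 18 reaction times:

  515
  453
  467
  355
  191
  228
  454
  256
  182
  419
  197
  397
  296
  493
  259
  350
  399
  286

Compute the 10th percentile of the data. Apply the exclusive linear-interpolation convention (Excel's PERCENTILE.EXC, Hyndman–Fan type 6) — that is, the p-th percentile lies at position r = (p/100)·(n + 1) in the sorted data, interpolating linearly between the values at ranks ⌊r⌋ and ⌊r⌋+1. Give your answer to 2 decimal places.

190.10

Sorted: 182, 191, 197, 228, 256, 259, 286, 296, 350, 355, 397, 399, 419, 453, 454, 467, 493, 515.
n = 18.
r = (10/100)·(18 + 1) = 1.9.
Rank 1 is 182 and rank 2 is 191.
Interpolate: 182 + 0.9·(191 − 182) = 182 + 0.9·9 = 190.1.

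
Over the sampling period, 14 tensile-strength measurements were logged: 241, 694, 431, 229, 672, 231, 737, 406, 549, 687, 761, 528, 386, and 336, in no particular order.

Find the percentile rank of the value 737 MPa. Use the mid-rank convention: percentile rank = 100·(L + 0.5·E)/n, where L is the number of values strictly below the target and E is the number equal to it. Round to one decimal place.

89.3

Sorted: 229, 231, 241, 336, 386, 406, 431, 528, 549, 672, 687, 694, 737, 761.
Count below 737: L = 12; count equal: E = 1; n = 14.
Percentile rank = 100·(12 + 0.5·1)/14 = 100·12.5/14 = 89.29.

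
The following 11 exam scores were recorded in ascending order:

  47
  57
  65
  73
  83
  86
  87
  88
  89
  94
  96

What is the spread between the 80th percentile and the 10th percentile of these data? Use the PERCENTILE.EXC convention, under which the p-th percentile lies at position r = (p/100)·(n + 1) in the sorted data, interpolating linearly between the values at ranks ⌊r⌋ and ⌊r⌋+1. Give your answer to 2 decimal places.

43.00

n = 11.
P10: r = 1.2; ranks 1–2 are 47, 57; interpolating gives 49.
P80: r = 9.6; ranks 9–10 are 89, 94; interpolating gives 92.
Difference: 92 − 49 = 43.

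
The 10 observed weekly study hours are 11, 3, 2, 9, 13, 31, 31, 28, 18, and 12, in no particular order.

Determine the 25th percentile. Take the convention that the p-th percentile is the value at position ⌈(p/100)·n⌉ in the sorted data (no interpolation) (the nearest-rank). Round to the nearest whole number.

Sorted: 2, 3, 9, 11, 12, 13, 18, 28, 31, 31.
n = 10.
Position = ⌈25/100 · 10⌉ = ⌈2.5⌉ = 3.
The value at rank 3 is 9.

9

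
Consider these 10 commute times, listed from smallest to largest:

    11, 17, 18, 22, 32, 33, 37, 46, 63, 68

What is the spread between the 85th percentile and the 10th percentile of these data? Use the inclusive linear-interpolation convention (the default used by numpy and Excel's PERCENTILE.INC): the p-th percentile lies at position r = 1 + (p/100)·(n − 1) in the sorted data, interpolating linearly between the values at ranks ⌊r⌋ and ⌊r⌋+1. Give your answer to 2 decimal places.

40.65

n = 10.
P10: r = 1.9; ranks 1–2 are 11, 17; interpolating gives 16.4.
P85: r = 8.65; ranks 8–9 are 46, 63; interpolating gives 57.05.
Difference: 57.05 − 16.4 = 40.65.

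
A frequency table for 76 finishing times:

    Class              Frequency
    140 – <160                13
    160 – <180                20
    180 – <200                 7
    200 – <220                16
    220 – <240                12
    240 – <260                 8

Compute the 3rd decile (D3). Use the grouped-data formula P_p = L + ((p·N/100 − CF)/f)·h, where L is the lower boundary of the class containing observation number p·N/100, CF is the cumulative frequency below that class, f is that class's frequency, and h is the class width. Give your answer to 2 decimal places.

169.80

N = 76; target position k = 30/100 · 76 = 22.8.
Cumulative frequencies: 13, 33, 40, 56, 68, 76.
Observation 22.8 falls in the class 160 – <180.
L = 160, CF = 13, f = 20, h = 20.
P30 = 160 + ((22.8 − 13)/20)·20 = 160 + 9.8 = 169.8.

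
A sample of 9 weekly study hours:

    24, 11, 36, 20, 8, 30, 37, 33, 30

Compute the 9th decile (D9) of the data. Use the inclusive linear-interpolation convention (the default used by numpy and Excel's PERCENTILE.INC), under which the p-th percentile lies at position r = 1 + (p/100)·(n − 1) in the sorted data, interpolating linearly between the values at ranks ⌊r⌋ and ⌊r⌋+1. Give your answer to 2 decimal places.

36.20

Sorted: 8, 11, 20, 24, 30, 30, 33, 36, 37.
n = 9.
r = 1 + (90/100)·(9 − 1) = 1 + 7.2 = 8.2.
Rank 8 is 36 and rank 9 is 37.
Interpolate: 36 + 0.2·(37 − 36) = 36 + 0.2·1 = 36.2.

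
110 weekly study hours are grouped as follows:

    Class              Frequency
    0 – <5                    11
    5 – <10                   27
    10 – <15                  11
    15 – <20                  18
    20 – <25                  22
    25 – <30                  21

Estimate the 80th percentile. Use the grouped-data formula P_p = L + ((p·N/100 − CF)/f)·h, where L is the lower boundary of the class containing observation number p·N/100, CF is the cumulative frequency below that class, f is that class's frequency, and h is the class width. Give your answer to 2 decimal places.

24.77

N = 110; target position k = 80/100 · 110 = 88.
Cumulative frequencies: 11, 38, 49, 67, 89, 110.
Observation 88 falls in the class 20 – <25.
L = 20, CF = 67, f = 22, h = 5.
P80 = 20 + ((88 − 67)/22)·5 = 20 + 4.77273 = 24.7727.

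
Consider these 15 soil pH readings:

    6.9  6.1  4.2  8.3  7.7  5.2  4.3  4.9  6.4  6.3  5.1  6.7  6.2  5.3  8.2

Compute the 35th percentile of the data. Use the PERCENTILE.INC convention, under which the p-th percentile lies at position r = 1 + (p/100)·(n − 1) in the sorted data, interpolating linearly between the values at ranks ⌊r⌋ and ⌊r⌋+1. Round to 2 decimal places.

Sorted: 4.2, 4.3, 4.9, 5.1, 5.2, 5.3, 6.1, 6.2, 6.3, 6.4, 6.7, 6.9, 7.7, 8.2, 8.3.
n = 15.
r = 1 + (35/100)·(15 − 1) = 1 + 4.9 = 5.9.
Rank 5 is 5.2 and rank 6 is 5.3.
Interpolate: 5.2 + 0.9·(5.3 − 5.2) = 5.2 + 0.9·0.1 = 5.29.

5.29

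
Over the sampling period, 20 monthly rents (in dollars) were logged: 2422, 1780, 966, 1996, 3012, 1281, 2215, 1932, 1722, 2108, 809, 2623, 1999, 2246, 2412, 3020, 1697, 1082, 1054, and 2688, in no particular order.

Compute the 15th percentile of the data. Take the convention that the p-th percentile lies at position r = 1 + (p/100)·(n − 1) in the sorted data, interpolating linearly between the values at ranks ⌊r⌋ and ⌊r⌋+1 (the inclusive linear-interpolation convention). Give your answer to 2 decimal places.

Sorted: 809, 966, 1054, 1082, 1281, 1697, 1722, 1780, 1932, 1996, 1999, 2108, 2215, 2246, 2412, 2422, 2623, 2688, 3012, 3020.
n = 20.
r = 1 + (15/100)·(20 − 1) = 1 + 2.85 = 3.85.
Rank 3 is 1054 and rank 4 is 1082.
Interpolate: 1054 + 0.85·(1082 − 1054) = 1054 + 0.85·28 = 1077.8.

1077.80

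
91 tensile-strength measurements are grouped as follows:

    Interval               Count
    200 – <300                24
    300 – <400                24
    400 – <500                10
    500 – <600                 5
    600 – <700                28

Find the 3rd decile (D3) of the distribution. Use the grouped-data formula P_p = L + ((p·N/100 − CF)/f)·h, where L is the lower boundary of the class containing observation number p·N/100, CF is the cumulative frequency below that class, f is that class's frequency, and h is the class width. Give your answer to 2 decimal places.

313.75

N = 91; target position k = 30/100 · 91 = 27.3.
Cumulative frequencies: 24, 48, 58, 63, 91.
Observation 27.3 falls in the class 300 – <400.
L = 300, CF = 24, f = 24, h = 100.
P30 = 300 + ((27.3 − 24)/24)·100 = 300 + 13.75 = 313.75.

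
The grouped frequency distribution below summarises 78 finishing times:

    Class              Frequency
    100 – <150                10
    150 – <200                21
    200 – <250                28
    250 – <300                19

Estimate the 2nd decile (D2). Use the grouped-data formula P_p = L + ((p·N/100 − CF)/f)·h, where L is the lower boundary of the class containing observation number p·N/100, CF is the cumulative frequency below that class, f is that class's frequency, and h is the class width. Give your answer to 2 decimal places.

N = 78; target position k = 20/100 · 78 = 15.6.
Cumulative frequencies: 10, 31, 59, 78.
Observation 15.6 falls in the class 150 – <200.
L = 150, CF = 10, f = 21, h = 50.
P20 = 150 + ((15.6 − 10)/21)·50 = 150 + 13.3333 = 163.333.

163.33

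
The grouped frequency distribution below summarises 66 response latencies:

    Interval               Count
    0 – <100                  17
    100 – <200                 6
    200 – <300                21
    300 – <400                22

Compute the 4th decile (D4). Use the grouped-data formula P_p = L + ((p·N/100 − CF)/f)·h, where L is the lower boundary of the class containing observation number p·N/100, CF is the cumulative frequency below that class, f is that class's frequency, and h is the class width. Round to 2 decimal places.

216.19

N = 66; target position k = 40/100 · 66 = 26.4.
Cumulative frequencies: 17, 23, 44, 66.
Observation 26.4 falls in the class 200 – <300.
L = 200, CF = 23, f = 21, h = 100.
P40 = 200 + ((26.4 − 23)/21)·100 = 200 + 16.1905 = 216.19.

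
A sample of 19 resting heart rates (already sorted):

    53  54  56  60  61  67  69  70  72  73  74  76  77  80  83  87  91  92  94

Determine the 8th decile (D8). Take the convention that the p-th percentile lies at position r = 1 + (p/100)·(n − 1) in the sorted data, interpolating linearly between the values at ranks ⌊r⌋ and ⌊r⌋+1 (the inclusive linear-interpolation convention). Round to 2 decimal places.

n = 19.
r = 1 + (80/100)·(19 − 1) = 1 + 14.4 = 15.4.
Rank 15 is 83 and rank 16 is 87.
Interpolate: 83 + 0.4·(87 − 83) = 83 + 0.4·4 = 84.6.

84.60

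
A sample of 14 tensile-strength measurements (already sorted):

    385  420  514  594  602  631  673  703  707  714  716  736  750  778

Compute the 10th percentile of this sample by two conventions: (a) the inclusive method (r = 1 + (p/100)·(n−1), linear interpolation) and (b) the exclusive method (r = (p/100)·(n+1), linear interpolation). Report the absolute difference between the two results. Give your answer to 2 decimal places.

n = 14.
(a) r = 2.3; between ranks 2 (420) and 3 (514): 448.2.
(b) r = 1.5; between ranks 1 (385) and 2 (420): 402.5.
|448.2 − 402.5| = 45.7.

45.70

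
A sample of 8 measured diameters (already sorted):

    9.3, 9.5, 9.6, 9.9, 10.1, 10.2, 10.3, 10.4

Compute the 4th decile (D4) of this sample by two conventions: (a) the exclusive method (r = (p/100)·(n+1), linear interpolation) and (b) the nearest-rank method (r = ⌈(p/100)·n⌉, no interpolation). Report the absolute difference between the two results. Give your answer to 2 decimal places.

0.12

n = 8.
(a) r = 3.6; between ranks 3 (9.6) and 4 (9.9): 9.78.
(b) the nearest-rank method: rank 4 → 9.9.
|9.78 − 9.9| = 0.12.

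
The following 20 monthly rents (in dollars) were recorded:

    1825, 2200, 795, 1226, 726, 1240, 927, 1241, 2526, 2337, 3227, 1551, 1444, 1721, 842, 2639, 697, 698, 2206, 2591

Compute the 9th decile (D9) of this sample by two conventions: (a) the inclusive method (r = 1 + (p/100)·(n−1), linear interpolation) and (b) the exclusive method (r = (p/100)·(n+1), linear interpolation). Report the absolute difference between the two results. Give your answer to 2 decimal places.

38.40

Sorted: 697, 698, 726, 795, 842, 927, 1226, 1240, 1241, 1444, 1551, 1721, 1825, 2200, 2206, 2337, 2526, 2591, 2639, 3227.
n = 20.
(a) r = 18.1; between ranks 18 (2591) and 19 (2639): 2595.8.
(b) r = 18.9; between ranks 18 (2591) and 19 (2639): 2634.2.
|2595.8 − 2634.2| = 38.4.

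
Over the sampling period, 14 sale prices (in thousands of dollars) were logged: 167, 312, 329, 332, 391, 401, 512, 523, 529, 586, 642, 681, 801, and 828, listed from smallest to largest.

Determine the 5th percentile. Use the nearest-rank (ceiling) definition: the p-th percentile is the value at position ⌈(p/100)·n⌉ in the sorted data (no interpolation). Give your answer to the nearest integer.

n = 14.
Position = ⌈5/100 · 14⌉ = ⌈0.7⌉ = 1.
The value at rank 1 is 167.

167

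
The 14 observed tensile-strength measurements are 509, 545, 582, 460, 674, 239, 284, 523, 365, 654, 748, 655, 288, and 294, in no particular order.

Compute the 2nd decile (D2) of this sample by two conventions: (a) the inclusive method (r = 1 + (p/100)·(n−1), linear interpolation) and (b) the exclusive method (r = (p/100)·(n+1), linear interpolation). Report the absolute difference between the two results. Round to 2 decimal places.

3.60

Sorted: 239, 284, 288, 294, 365, 460, 509, 523, 545, 582, 654, 655, 674, 748.
n = 14.
(a) r = 3.6; between ranks 3 (288) and 4 (294): 291.6.
(b) r = 3 → value at rank 3 = 288.
|291.6 − 288| = 3.6.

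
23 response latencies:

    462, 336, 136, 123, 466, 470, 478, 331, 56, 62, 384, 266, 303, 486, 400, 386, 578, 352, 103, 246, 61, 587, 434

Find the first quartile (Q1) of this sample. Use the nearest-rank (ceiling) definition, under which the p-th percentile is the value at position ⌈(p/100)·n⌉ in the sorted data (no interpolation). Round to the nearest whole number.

136

Sorted: 56, 61, 62, 103, 123, 136, 246, 266, 303, 331, 336, 352, 384, 386, 400, 434, 462, 466, 470, 478, 486, 578, 587.
n = 23.
Position = ⌈25/100 · 23⌉ = ⌈5.75⌉ = 6.
The value at rank 6 is 136.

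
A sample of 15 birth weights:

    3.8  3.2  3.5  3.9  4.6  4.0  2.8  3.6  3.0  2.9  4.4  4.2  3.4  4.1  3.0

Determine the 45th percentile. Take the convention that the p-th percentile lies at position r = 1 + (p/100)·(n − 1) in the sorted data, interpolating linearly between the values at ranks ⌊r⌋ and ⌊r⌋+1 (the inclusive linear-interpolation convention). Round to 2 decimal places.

3.53

Sorted: 2.8, 2.9, 3.0, 3.0, 3.2, 3.4, 3.5, 3.6, 3.8, 3.9, 4.0, 4.1, 4.2, 4.4, 4.6.
n = 15.
r = 1 + (45/100)·(15 − 1) = 1 + 6.3 = 7.3.
Rank 7 is 3.5 and rank 8 is 3.6.
Interpolate: 3.5 + 0.3·(3.6 − 3.5) = 3.5 + 0.3·0.1 = 3.53.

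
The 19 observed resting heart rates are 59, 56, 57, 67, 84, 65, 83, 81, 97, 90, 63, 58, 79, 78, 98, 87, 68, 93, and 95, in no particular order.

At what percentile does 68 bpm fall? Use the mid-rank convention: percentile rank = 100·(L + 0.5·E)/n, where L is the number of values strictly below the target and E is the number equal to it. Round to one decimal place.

39.5

Sorted: 56, 57, 58, 59, 63, 65, 67, 68, 78, 79, 81, 83, 84, 87, 90, 93, 95, 97, 98.
Count below 68: L = 7; count equal: E = 1; n = 19.
Percentile rank = 100·(7 + 0.5·1)/19 = 100·7.5/19 = 39.47.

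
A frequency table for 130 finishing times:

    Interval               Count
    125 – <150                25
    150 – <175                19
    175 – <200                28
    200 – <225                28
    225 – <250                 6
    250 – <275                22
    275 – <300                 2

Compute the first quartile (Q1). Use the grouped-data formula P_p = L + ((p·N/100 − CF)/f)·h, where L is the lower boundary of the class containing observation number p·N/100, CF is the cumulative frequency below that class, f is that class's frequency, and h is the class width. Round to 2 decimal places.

N = 130; target position k = 25/100 · 130 = 32.5.
Cumulative frequencies: 25, 44, 72, 100, 106, 128, 130.
Observation 32.5 falls in the class 150 – <175.
L = 150, CF = 25, f = 19, h = 25.
P25 = 150 + ((32.5 − 25)/19)·25 = 150 + 9.86842 = 159.868.

159.87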